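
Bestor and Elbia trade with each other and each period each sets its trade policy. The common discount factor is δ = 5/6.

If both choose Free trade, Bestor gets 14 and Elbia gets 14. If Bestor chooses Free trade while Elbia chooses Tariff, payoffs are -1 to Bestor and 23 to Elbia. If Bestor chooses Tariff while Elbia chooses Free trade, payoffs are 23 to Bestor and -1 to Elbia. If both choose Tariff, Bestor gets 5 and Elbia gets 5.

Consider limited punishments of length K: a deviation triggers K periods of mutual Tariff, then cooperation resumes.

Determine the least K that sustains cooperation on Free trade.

2

IC: δ(1−δ^K)/(1−δ) ≥ (23−14)/(14−5) = 1.
With δ = 5/6: need 1 − δ^K ≥ 1·(1−5/6)/(5/6), i.e. δ^K ≤ 0.8000.
Since (5/6)^1 = 0.8333 and (5/6)^2 = 0.6944, the smallest such K is 2.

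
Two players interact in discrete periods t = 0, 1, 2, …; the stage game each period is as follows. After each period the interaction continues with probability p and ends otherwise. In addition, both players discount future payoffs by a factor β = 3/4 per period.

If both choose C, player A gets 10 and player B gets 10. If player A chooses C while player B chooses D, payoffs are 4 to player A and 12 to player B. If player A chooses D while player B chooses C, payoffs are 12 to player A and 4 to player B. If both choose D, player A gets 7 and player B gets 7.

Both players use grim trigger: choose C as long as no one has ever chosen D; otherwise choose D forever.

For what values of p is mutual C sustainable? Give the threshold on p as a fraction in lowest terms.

8/15

Expected continuation weight on next period's payoff is β·p = 3/4·p, which plays the role of the discount factor.
Cooperation requires 3/4·p ≥ (12−10)/(12−7) = 2/5, hence p ≥ 8/15.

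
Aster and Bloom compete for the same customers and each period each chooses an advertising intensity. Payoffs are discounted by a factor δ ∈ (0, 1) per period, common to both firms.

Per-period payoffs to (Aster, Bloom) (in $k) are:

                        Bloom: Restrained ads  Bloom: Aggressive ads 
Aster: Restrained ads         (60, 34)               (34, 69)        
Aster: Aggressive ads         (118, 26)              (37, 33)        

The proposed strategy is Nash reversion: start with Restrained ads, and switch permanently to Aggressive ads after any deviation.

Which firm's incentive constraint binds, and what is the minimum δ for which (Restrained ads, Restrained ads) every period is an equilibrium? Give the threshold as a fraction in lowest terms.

Bloom; δ ≥ 35/36

Aster's threshold: (118−60)/(118−37) = 58/81.
Bloom's threshold: (69−34)/(69−33) = 35/36.
58/81 < 35/36, so Bloom binds and δ* = 35/36.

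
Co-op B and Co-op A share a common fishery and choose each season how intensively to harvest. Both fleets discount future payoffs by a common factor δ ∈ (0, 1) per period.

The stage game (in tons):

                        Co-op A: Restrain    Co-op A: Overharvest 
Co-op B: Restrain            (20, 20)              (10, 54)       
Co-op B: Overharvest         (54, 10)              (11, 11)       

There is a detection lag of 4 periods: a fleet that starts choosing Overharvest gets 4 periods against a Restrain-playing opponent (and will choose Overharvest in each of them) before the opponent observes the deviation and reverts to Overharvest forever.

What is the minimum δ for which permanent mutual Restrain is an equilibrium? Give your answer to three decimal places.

0.943

A deviator earns 54 for 4 periods, then 11 forever; cooperating earns 20 forever. Multiplying the IC by (1−δ):
20 ≥ 54(1−δ^4) + 11δ^4, so 43·δ^4 ≥ 34 and δ^4 ≥ 34/43.
δ ≥ (34/43)^(1/4) ≈ 0.943.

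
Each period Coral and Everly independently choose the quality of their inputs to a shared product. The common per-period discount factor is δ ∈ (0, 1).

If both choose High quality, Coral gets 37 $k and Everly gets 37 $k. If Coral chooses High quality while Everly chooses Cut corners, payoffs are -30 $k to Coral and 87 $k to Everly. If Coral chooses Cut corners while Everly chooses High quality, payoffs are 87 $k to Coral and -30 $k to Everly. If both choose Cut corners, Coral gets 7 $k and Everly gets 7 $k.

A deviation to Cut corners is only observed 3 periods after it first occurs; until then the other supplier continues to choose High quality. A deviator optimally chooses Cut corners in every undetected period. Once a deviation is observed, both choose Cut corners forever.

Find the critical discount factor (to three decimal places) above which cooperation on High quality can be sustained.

0.855

The best deviation is to choose Cut corners for all 3 undetected periods, earning 87 each, then 7 forever once detected.
Deviation value: 87(1−δ^3)/(1−δ) + 7δ^3/(1−δ); cooperation value: 37/(1−δ).
IC: 37 ≥ 87(1−δ^3) + 7δ^3 = 87 − 80δ^3.
So δ^3 ≥ 50/80 = 5/8, giving δ ≥ (5/8)^(1/3) ≈ 0.855.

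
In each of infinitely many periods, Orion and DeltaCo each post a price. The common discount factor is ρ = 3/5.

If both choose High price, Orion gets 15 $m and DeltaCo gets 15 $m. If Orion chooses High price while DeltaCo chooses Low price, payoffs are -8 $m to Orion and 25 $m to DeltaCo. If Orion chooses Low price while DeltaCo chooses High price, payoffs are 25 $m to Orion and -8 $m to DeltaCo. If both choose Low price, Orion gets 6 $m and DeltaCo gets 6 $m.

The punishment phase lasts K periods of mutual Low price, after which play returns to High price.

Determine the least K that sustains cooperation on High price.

Need Σ_{k=1}^{K} ρ^k ≥ (25−15)/(15−6) = 1.1111 at ρ = 3/5.
At K = 2 the sum is 0.9600 < 1.1111; at K = 3 it is 1.1760 ≥ 1.1111.
So the minimum punishment length is K = 3.

3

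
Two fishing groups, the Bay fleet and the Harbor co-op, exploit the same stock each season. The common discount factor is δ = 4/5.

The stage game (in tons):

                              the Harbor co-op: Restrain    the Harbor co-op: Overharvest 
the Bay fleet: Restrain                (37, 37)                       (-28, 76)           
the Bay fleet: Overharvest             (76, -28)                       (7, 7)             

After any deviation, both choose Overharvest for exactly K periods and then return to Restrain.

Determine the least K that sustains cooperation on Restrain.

2

IC: δ(1−δ^K)/(1−δ) ≥ (76−37)/(37−7) = 13/10.
With δ = 4/5: need 1 − δ^K ≥ 13/10·(1−4/5)/(4/5), i.e. δ^K ≤ 0.6750.
Since (4/5)^1 = 0.8000 and (4/5)^2 = 0.6400, the smallest such K is 2.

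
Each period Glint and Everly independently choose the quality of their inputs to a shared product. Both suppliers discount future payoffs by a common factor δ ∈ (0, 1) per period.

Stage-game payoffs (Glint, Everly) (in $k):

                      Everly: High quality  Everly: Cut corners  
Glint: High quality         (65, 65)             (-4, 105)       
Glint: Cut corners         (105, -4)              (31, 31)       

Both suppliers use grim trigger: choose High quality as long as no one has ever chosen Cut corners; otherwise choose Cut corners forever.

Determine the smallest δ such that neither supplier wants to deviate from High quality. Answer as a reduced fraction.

20/37

Cooperation forever yields 65 each period: 65/(1−δ).
Deviating yields 105 once, then 31 forever: 105 + 31δ/(1−δ).
No profitable deviation requires 65/(1−δ) ≥ 105 + 31δ/(1−δ).
Multiplying by (1−δ): 65 ≥ 105(1−δ) + 31δ = 105 − 74δ.
So 74δ ≥ 40, i.e. δ ≥ 40/74 = 20/37.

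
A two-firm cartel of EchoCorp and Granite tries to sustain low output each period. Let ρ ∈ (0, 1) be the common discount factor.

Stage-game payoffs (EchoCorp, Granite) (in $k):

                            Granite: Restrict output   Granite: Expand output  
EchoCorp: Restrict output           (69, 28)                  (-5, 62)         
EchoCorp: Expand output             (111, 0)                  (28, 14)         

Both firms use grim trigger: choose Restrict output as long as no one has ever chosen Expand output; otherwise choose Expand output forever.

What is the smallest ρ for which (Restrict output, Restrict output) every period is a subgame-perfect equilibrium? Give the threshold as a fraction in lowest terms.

EchoCorp: cooperation gives 69 each period; deviation gives 111 once then 28 forever.
  69/(1−ρ) ≥ 111 + 28ρ/(1−ρ) ⇒ ρ ≥ 42/83.
Granite: cooperation gives 28 each period; deviation gives 62 once then 14 forever.
  ρ ≥ 34/48 = 17/24.
Both must hold, so the binding constraint is Granite's: ρ ≥ 17/24.

17/24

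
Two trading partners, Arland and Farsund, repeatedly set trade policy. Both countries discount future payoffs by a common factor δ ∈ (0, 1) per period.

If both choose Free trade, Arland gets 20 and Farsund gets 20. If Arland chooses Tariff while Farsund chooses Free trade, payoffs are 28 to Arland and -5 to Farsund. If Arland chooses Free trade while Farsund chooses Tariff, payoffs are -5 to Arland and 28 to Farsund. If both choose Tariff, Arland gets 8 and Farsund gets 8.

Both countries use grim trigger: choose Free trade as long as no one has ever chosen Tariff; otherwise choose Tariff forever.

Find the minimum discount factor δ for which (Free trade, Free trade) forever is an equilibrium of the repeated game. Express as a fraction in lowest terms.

Under grim trigger the critical discount factor is (T−C)/(T−P) with T = 28, C = 20, P = 8.
δ* = (28−20)/(28−8) = 8/20 = 2/5.

2/5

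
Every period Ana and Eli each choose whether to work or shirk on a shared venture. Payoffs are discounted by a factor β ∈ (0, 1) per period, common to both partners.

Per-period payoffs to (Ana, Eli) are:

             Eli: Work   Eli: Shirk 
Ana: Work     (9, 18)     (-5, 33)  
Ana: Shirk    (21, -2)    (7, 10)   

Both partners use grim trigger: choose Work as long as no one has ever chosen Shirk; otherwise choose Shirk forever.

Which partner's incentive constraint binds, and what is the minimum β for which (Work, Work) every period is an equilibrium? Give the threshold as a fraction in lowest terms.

For Ana: deviation gain 21−9 = 12, per-period punishment loss 9−7 = 2. IC gives β ≥ 12/14 = 6/7.
For Eli: gain 15, loss 8 per period, so β ≥ 15/23.
The tighter constraint is Ana's, so cooperation needs β ≥ 6/7.

Ana; β ≥ 6/7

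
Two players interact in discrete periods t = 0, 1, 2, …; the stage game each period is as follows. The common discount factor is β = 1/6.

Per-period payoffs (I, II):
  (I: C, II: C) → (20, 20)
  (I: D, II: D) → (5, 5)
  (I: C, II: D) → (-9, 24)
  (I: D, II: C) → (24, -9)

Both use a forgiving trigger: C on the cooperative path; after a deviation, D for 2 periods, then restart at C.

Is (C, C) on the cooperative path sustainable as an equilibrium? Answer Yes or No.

IC: β+…+β^2 ≥ (24−20)/(20−5) = 4/15.
At β = 1/6: partial sum = 0.1944 < 0.2667. Cooperation not sustainable.

No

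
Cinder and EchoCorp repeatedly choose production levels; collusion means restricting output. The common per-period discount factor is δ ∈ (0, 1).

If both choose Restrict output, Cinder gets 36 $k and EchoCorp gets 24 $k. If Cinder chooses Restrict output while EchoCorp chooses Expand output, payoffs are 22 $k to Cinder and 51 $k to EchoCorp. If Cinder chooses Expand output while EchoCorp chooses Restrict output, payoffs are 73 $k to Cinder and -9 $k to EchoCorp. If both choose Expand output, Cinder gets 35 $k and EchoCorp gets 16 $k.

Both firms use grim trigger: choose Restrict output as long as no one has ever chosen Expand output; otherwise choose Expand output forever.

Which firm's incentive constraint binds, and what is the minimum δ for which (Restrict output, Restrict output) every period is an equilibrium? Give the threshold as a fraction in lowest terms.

Cinder; δ ≥ 37/38

Cinder: cooperation gives 36 each period; deviation gives 73 once then 35 forever.
  36/(1−δ) ≥ 73 + 35δ/(1−δ) ⇒ δ ≥ 37/38.
EchoCorp: cooperation gives 24 each period; deviation gives 51 once then 16 forever.
  δ ≥ 27/35.
Both must hold, so the binding constraint is Cinder's: δ ≥ 37/38.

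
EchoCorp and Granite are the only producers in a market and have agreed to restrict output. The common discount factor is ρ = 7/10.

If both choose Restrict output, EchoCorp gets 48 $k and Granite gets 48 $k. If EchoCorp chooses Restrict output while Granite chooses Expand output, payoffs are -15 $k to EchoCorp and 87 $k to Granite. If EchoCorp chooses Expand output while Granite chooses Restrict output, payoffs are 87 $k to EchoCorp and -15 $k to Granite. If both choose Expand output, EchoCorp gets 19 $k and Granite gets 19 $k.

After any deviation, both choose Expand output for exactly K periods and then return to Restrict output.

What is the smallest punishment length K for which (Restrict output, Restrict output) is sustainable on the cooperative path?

IC: ρ(1−ρ^K)/(1−ρ) ≥ (87−48)/(48−19) = 39/29.
With ρ = 7/10: need 1 − ρ^K ≥ 39/29·(1−7/10)/(7/10), i.e. ρ^K ≤ 0.4236.
Since (7/10)^2 = 0.4900 and (7/10)^3 = 0.3430, the smallest such K is 3.

3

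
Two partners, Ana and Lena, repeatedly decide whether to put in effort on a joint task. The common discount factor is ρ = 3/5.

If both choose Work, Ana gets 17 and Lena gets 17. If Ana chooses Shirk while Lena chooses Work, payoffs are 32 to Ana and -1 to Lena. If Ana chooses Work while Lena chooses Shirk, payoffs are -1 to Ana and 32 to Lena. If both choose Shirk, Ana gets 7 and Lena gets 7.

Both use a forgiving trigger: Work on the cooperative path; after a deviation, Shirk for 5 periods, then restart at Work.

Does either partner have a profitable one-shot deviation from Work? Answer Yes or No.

Yes

A one-shot deviation gives 32 now, then 7 for 5 periods, then back to 17.
Gain from deviating: (32−17) today; loss: (17−7) in each of the next 5 periods.
No-deviation condition: (17−7)(ρ+…+ρ^5) ≥ 32−17, i.e. ρ+…+ρ^5 ≥ 3/2.
At ρ = 3/5: ρ+…+ρ^5 = 1.3834 < 1.5000.
So cooperation is not sustainable.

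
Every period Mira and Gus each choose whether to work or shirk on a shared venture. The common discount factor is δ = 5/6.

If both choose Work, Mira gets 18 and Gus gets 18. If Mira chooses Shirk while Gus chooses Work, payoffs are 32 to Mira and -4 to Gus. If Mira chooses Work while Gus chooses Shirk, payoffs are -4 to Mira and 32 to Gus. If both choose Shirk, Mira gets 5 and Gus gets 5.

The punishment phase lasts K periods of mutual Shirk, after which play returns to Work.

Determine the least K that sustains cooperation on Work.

2

Need Σ_{k=1}^{K} δ^k ≥ (32−18)/(18−5) = 1.0769 at δ = 5/6.
At K = 1 the sum is 0.8333 < 1.0769; at K = 2 it is 1.5278 ≥ 1.0769.
So the minimum punishment length is K = 2.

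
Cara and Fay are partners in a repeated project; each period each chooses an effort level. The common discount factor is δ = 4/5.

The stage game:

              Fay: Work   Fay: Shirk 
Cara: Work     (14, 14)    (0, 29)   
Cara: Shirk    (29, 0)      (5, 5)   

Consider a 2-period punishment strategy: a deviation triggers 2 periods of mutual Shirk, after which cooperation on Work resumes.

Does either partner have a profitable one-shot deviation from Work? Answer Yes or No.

Yes

Comparing payoff streams over the 3 periods until play realigns: cooperate → 14(1+δ+…+δ^2); deviate → 29 + 5(δ+…+δ^2).
Cooperation is sustained iff (14−5)(δ+…+δ^2) ≥ 29−14.
δ+…+δ^2 = 4/5·(1−(4/5)^2)/(1−4/5) = 1.4400, and (29−14)/(14−5) = 1.6667.
1.4400 < 1.6667, so cooperation is not sustainable.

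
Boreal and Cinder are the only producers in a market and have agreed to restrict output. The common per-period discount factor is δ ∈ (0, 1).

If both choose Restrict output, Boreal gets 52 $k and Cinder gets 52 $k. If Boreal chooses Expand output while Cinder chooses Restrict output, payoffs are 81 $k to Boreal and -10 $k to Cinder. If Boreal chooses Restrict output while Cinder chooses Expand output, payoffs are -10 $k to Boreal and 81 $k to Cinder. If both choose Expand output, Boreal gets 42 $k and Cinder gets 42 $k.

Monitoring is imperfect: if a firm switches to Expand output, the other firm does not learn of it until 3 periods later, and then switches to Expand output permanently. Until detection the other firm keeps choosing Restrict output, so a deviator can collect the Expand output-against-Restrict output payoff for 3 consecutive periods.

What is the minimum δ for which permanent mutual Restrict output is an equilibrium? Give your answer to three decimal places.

0.906

A deviator earns 81 for 3 periods, then 42 forever; cooperating earns 52 forever. Multiplying the IC by (1−δ):
52 ≥ 81(1−δ^3) + 42δ^3, so 39·δ^3 ≥ 29 and δ^3 ≥ 29/39.
δ ≥ (29/39)^(1/3) ≈ 0.906.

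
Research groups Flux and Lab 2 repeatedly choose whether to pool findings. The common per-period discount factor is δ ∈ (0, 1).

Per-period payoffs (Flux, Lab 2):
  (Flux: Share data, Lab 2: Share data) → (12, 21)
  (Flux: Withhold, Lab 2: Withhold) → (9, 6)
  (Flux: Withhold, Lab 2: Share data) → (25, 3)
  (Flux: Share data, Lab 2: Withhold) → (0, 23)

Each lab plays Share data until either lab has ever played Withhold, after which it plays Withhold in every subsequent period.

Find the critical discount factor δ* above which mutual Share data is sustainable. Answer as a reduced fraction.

Flux: cooperation gives 12 each period; deviation gives 25 once then 9 forever.
  12/(1−δ) ≥ 25 + 9δ/(1−δ) ⇒ δ ≥ 13/16.
Lab 2: cooperation gives 21 each period; deviation gives 23 once then 6 forever.
  δ ≥ 2/17.
Both must hold, so the binding constraint is Flux's: δ ≥ 13/16.

13/16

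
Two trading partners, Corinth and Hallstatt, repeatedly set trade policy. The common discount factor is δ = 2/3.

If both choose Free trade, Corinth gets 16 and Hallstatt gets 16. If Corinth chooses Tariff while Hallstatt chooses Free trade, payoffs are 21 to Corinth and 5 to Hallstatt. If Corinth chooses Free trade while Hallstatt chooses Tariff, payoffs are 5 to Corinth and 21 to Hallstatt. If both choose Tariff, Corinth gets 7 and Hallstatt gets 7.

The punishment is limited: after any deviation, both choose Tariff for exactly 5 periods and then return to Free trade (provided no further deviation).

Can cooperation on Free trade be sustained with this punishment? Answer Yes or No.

Yes

IC: δ+…+δ^5 ≥ (21−16)/(16−7) = 5/9.
At δ = 2/3: partial sum = 1.7366 ≥ 0.5556. Cooperation sustainable.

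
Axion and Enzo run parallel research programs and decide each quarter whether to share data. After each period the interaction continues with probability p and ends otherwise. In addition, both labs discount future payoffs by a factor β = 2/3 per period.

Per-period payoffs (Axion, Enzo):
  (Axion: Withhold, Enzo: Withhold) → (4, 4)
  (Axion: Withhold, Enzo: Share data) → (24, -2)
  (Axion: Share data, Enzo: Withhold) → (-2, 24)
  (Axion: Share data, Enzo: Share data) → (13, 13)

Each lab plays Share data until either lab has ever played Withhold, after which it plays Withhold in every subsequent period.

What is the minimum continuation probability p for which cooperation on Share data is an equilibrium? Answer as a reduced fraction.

With continuation probability p and discount β, the effective per-period discount factor is βp.
Grim-trigger IC: βp ≥ (24−13)/(24−4) = 11/20.
So p ≥ (11/20)/(2/3) = 33/40.

33/40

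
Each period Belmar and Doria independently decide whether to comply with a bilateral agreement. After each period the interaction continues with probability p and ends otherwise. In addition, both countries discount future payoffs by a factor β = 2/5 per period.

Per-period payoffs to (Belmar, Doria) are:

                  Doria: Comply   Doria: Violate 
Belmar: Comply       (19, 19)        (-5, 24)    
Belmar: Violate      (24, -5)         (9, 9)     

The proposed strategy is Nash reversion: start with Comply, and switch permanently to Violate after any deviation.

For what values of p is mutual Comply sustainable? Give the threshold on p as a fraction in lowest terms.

With continuation probability p and discount β, the effective per-period discount factor is βp.
Grim-trigger IC: βp ≥ (24−19)/(24−9) = 1/3.
So p ≥ (1/3)/(2/5) = 5/6.

5/6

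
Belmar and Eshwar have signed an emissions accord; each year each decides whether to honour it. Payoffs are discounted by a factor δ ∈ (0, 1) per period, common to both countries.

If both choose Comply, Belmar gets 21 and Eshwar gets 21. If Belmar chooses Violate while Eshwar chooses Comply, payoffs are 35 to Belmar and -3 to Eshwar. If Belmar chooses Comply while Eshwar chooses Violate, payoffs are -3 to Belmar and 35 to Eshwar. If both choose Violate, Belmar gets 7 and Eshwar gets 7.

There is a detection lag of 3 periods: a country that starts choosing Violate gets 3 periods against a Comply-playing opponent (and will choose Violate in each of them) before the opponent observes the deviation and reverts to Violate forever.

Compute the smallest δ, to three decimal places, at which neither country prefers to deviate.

0.794

The best deviation is to choose Violate for all 3 undetected periods, earning 35 each, then 7 forever once detected.
Deviation value: 35(1−δ^3)/(1−δ) + 7δ^3/(1−δ); cooperation value: 21/(1−δ).
IC: 21 ≥ 35(1−δ^3) + 7δ^3 = 35 − 28δ^3.
So δ^3 ≥ 14/28 = 1/2, giving δ ≥ (1/2)^(1/3) ≈ 0.794.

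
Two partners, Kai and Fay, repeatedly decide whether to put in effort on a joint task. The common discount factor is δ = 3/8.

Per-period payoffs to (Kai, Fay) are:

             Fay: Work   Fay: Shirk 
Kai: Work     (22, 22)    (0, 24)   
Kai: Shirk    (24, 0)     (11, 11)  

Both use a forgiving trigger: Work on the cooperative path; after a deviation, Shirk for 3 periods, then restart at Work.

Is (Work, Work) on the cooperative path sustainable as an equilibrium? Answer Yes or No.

Yes

Comparing payoff streams over the 4 periods until play realigns: cooperate → 22(1+δ+…+δ^3); deviate → 24 + 11(δ+…+δ^3).
Cooperation is sustained iff (22−11)(δ+…+δ^3) ≥ 24−22.
δ+…+δ^3 = 3/8·(1−(3/8)^3)/(1−3/8) = 0.5684, and (24−22)/(22−11) = 0.1818.
0.5684 ≥ 0.1818, so cooperation is sustainable.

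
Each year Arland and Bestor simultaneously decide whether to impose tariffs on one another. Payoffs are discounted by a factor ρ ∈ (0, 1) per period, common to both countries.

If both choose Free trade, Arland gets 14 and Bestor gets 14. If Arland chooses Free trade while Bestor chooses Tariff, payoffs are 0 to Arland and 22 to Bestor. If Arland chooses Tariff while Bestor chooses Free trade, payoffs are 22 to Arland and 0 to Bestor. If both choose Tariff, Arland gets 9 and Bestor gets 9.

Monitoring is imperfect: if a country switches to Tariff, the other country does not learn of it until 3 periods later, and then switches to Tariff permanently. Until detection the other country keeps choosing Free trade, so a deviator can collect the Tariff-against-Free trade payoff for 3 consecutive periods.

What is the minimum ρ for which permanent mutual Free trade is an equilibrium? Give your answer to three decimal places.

0.851

The best deviation is to choose Tariff for all 3 undetected periods, earning 22 each, then 9 forever once detected.
Deviation value: 22(1−ρ^3)/(1−ρ) + 9ρ^3/(1−ρ); cooperation value: 14/(1−ρ).
IC: 14 ≥ 22(1−ρ^3) + 9ρ^3 = 22 − 13ρ^3.
So ρ^3 ≥ 8/13, giving ρ ≥ (8/13)^(1/3) ≈ 0.851.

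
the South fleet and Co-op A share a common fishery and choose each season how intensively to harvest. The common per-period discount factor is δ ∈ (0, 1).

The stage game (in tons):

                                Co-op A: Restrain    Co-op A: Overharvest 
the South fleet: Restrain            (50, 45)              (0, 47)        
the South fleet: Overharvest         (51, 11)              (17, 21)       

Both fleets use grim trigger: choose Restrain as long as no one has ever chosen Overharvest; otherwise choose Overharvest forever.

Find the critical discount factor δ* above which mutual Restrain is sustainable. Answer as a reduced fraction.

1/13

the South fleet: cooperation gives 50 each period; deviation gives 51 once then 17 forever.
  50/(1−δ) ≥ 51 + 17δ/(1−δ) ⇒ δ ≥ 1/34.
Co-op A: cooperation gives 45 each period; deviation gives 47 once then 21 forever.
  δ ≥ 2/26 = 1/13.
Both must hold, so the binding constraint is Co-op A's: δ ≥ 1/13.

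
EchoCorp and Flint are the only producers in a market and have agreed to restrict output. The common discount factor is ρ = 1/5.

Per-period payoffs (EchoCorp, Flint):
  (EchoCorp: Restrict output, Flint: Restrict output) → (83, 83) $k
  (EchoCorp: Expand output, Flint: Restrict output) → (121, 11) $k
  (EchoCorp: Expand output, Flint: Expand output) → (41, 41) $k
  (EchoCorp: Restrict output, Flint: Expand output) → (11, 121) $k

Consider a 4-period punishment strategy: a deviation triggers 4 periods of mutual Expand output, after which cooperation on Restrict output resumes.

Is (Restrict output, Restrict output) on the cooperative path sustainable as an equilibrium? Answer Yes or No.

No

A one-shot deviation gives 121 now, then 41 for 4 periods, then back to 83.
Gain from deviating: (121−83) today; loss: (83−41) in each of the next 4 periods.
No-deviation condition: (83−41)(ρ+…+ρ^4) ≥ 121−83, i.e. ρ+…+ρ^4 ≥ 19/21.
At ρ = 1/5: ρ+…+ρ^4 = 0.2496 < 0.9048.
So cooperation is not sustainable.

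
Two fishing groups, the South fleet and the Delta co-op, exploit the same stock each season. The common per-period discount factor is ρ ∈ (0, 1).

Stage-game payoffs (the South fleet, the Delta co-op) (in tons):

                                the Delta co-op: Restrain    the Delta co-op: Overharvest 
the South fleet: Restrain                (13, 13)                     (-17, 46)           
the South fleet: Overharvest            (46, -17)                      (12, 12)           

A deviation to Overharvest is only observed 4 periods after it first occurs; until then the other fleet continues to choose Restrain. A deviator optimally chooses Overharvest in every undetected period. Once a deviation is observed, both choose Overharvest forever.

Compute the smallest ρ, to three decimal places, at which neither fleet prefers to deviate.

0.993

Deviating for the 4 undetected periods gains 46−13 = 33 per period over cooperation, then loses 13−12 = 1 per period forever once punishment starts.
Gain: 33(1 + ρ + … + ρ^3); loss: 1·ρ^4/(1−ρ).
No profitable deviation ⇔ 33(1−ρ^4) ≤ 1·ρ^4, i.e. ρ^4 ≥ 33/(33+1) = 33/34.
Hence ρ ≥ (33/34)^(1/4) ≈ 0.993.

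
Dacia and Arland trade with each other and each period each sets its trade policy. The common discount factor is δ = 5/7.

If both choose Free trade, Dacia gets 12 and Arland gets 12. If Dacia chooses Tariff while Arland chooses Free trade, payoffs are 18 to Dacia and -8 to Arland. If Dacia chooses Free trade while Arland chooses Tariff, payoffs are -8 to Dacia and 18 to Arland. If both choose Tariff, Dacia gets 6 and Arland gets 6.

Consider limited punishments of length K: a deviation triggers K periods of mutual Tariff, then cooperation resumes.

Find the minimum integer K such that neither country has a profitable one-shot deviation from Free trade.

No profitable deviation requires (12−6)(δ+…+δ^K) ≥ 18−12, i.e. δ+…+δ^K ≥ 1 ≈ 1.0000.
With δ = 5/7, the partial sums are K=1: 0.7143, K=2: 1.2245.
K = 2 is the first length at which the sum reaches 1.0000.

2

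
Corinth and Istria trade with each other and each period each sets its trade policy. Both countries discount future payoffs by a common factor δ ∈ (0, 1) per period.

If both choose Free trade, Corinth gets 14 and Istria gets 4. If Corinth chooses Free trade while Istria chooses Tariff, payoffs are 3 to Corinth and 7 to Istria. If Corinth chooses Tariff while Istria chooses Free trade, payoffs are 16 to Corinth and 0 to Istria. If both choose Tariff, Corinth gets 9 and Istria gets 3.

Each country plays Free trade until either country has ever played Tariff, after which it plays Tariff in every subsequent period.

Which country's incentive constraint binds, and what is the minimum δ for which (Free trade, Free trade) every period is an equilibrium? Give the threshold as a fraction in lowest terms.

Istria; δ ≥ 3/4

Corinth's threshold: (16−14)/(16−9) = 2/7.
Istria's threshold: (7−4)/(7−3) = 3/4.
2/7 < 3/4, so Istria binds and δ* = 3/4.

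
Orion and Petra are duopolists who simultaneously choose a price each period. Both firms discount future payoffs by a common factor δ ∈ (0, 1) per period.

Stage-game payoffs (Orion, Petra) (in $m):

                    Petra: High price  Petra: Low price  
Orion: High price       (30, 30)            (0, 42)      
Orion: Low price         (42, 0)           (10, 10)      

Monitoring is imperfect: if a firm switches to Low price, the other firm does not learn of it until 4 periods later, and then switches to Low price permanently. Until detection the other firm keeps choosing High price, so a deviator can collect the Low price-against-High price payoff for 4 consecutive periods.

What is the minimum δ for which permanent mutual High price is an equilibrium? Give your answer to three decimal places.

The best deviation is to choose Low price for all 4 undetected periods, earning 42 each, then 10 forever once detected.
Deviation value: 42(1−δ^4)/(1−δ) + 10δ^4/(1−δ); cooperation value: 30/(1−δ).
IC: 30 ≥ 42(1−δ^4) + 10δ^4 = 42 − 32δ^4.
So δ^4 ≥ 12/32 = 3/8, giving δ ≥ (3/8)^(1/4) ≈ 0.783.

0.783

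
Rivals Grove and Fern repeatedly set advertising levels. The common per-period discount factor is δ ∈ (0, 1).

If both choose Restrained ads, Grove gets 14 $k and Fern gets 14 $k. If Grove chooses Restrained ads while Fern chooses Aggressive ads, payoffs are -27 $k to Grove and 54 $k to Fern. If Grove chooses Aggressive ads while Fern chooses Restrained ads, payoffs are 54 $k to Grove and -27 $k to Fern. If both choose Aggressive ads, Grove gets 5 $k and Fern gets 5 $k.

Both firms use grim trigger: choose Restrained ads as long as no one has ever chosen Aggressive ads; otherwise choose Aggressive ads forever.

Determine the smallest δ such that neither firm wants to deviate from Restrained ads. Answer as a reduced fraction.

40/49

14/(1−δ) ≥ 54 + 5δ/(1−δ)
14 ≥ 54 − 49δ
δ ≥ 40/49.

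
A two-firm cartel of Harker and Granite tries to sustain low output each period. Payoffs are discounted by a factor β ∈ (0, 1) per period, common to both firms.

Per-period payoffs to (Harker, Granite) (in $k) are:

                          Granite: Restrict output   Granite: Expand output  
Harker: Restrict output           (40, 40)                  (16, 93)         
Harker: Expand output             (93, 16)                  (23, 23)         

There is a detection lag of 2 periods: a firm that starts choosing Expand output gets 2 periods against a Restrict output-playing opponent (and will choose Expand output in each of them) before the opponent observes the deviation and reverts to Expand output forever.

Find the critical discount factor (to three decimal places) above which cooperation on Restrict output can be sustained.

Deviating for the 2 undetected periods gains 93−40 = 53 per period over cooperation, then loses 40−23 = 17 per period forever once punishment starts.
Gain: 53(1 + β + … + β^1); loss: 17·β^2/(1−β).
No profitable deviation ⇔ 53(1−β^2) ≤ 17·β^2, i.e. β^2 ≥ 53/(53+17) = 53/70.
Hence β ≥ (53/70)^(1/2) ≈ 0.870.

0.870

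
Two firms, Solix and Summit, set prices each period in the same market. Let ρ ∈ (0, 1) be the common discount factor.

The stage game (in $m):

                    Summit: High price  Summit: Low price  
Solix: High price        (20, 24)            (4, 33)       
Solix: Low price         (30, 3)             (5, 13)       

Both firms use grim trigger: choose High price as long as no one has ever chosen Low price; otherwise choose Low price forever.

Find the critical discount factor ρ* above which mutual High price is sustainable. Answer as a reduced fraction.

Solix: cooperation gives 20 each period; deviation gives 30 once then 5 forever.
  20/(1−ρ) ≥ 30 + 5ρ/(1−ρ) ⇒ ρ ≥ 10/25 = 2/5.
Summit: cooperation gives 24 each period; deviation gives 33 once then 13 forever.
  ρ ≥ 9/20.
Both must hold, so the binding constraint is Summit's: ρ ≥ 9/20.

9/20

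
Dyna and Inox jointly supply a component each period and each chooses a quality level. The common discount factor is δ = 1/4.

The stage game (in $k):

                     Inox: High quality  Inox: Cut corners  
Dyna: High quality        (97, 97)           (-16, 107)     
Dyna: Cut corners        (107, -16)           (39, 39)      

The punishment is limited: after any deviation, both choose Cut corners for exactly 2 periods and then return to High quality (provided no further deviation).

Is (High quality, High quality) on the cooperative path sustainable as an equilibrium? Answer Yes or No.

Yes

IC: δ+…+δ^2 ≥ (107−97)/(97−39) = 5/29.
At δ = 1/4: partial sum = 0.3125 ≥ 0.1724. Cooperation sustainable.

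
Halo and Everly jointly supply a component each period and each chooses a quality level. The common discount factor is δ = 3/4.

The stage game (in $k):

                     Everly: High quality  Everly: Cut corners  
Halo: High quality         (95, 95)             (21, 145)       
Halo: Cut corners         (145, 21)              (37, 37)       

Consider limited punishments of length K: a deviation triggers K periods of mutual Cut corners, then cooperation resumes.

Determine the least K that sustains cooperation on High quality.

IC: δ(1−δ^K)/(1−δ) ≥ (145−95)/(95−37) = 25/29.
With δ = 3/4: need 1 − δ^K ≥ 25/29·(1−3/4)/(3/4), i.e. δ^K ≤ 0.7126.
Since (3/4)^1 = 0.7500 and (3/4)^2 = 0.5625, the smallest such K is 2.

2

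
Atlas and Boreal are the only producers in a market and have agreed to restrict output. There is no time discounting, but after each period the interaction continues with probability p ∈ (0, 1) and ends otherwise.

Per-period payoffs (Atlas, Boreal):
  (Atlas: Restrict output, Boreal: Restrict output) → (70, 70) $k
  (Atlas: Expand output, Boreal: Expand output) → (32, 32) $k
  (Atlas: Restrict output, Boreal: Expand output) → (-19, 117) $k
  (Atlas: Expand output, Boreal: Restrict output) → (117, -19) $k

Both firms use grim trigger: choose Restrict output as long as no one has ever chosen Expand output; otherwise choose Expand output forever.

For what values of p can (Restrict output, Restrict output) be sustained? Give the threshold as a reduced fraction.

47/85

With no time discounting, the continuation probability p plays the role of the discount factor.
Grim-trigger IC: 70/(1−p) ≥ 117 + 32p/(1−p) ⇒ p ≥ (117−70)/(117−32) = 47/85.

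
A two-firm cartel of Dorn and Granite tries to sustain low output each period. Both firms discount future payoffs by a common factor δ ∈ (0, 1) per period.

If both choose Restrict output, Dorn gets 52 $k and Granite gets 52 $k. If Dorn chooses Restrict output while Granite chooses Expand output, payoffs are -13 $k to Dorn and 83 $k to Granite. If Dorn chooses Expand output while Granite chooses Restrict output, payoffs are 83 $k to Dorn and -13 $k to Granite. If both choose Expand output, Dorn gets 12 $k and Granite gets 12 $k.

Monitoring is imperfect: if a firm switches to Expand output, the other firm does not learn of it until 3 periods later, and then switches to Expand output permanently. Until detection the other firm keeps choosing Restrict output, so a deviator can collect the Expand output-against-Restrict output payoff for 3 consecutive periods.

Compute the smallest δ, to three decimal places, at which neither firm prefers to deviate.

0.759

The best deviation is to choose Expand output for all 3 undetected periods, earning 83 each, then 12 forever once detected.
Deviation value: 83(1−δ^3)/(1−δ) + 12δ^3/(1−δ); cooperation value: 52/(1−δ).
IC: 52 ≥ 83(1−δ^3) + 12δ^3 = 83 − 71δ^3.
So δ^3 ≥ 31/71, giving δ ≥ (31/71)^(1/3) ≈ 0.759.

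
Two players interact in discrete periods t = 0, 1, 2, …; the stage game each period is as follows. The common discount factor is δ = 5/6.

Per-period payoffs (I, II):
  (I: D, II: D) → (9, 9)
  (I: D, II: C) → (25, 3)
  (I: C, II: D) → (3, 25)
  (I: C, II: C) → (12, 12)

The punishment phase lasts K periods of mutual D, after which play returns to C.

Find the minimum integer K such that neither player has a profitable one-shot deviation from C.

12

Need Σ_{k=1}^{K} δ^k ≥ (25−12)/(12−9) = 4.3333 at δ = 5/6.
At K = 11 the sum is 4.3271 < 4.3333; at K = 12 it is 4.4392 ≥ 4.3333.
So the minimum punishment length is K = 12.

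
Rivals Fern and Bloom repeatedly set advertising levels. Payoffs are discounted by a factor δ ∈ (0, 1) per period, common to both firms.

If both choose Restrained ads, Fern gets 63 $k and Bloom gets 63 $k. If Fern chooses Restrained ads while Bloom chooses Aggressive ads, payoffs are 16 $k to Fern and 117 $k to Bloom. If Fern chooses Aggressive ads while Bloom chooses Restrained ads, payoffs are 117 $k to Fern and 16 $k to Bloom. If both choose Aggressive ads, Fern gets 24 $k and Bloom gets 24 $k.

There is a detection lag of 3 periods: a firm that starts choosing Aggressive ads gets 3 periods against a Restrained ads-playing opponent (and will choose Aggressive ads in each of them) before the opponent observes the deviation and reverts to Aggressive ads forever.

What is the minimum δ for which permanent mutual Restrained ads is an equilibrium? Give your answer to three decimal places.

A deviator earns 117 for 3 periods, then 24 forever; cooperating earns 63 forever. Multiplying the IC by (1−δ):
63 ≥ 117(1−δ^3) + 24δ^3, so 93·δ^3 ≥ 54 and δ^3 ≥ 18/31.
δ ≥ (18/31)^(1/3) ≈ 0.834.

0.834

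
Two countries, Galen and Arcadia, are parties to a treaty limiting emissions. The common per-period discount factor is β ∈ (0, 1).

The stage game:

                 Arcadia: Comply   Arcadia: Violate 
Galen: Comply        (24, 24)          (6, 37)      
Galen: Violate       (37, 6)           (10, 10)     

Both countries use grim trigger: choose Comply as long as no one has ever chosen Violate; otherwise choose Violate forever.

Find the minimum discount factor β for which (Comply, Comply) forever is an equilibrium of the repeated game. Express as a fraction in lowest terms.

13/27

One-period gain from deviating is 37 − 24 = 13. The loss is 24 − 10 = 14 in every subsequent period, with present value 14·β/(1−β).
Deviation is unprofitable when 14·β/(1−β) ≥ 13, i.e. β/(1−β) ≥ 13/14.
Equivalently β ≥ 13/(13+14) = 13/27.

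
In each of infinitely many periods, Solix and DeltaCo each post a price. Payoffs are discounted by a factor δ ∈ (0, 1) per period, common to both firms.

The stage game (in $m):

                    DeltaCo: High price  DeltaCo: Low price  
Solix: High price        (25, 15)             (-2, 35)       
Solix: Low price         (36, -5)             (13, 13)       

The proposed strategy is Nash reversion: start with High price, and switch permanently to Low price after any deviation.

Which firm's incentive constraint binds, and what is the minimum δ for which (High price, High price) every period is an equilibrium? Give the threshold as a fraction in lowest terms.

Solix: cooperation gives 25 each period; deviation gives 36 once then 13 forever.
  25/(1−δ) ≥ 36 + 13δ/(1−δ) ⇒ δ ≥ 11/23.
DeltaCo: cooperation gives 15 each period; deviation gives 35 once then 13 forever.
  δ ≥ 20/22 = 10/11.
Both must hold, so the binding constraint is DeltaCo's: δ ≥ 10/11.

DeltaCo; δ ≥ 10/11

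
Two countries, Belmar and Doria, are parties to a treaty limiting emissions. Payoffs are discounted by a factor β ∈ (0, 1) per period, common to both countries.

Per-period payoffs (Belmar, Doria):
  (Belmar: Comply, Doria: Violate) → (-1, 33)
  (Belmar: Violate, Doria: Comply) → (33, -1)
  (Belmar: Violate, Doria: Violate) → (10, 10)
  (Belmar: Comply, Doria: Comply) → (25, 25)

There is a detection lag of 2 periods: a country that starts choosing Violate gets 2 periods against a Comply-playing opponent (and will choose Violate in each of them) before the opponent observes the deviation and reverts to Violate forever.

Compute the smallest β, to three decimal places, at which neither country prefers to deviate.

The best deviation is to choose Violate for all 2 undetected periods, earning 33 each, then 10 forever once detected.
Deviation value: 33(1−β^2)/(1−β) + 10β^2/(1−β); cooperation value: 25/(1−β).
IC: 25 ≥ 33(1−β^2) + 10β^2 = 33 − 23β^2.
So β^2 ≥ 8/23, giving β ≥ (8/23)^(1/2) ≈ 0.590.

0.590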